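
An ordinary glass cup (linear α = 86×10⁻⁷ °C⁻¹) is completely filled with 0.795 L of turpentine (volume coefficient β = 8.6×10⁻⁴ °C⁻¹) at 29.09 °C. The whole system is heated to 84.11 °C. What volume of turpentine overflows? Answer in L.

0.0365 L

The cup also expands: β_container ≈ 3α = 2.58×10⁻⁵ /K
Net overflow = V₀(β_liq − 3α_cont)ΔT
β − 3α = 8.60×10⁻⁴ − 2.58×10⁻⁵ = 8.342×10⁻⁴ /K; ΔT = 55.02 K
ΔV = 0.795 × 8.342×10⁻⁴ × 55.02 = 0.0365 L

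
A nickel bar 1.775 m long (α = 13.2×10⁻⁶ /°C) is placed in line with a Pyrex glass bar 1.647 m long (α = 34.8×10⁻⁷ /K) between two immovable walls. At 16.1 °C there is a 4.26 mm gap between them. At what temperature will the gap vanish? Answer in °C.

T = 162 °C

Gap closes when ΔL₁ + ΔL₂ = 4.26 mm = 4.26×10⁻³ m
(α₁L₁ + α₂L₂)ΔT = g
α₁L₁ + α₂L₂ = 13.2×10⁻⁶×1.775 + 34.8×10⁻⁷×1.647 = 2.916156×10⁻⁵ m/K
ΔT = 4.26×10⁻³ / 2.916156×10⁻⁵ = 146.08 K
T = 16.1 + 146.08 = 162.18 °C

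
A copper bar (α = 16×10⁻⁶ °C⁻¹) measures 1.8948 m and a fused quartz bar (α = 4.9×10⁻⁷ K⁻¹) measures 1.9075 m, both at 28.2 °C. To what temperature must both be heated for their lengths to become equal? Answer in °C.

L₁(1 + α₁ΔT) = L₂(1 + α₂ΔT) ⇒ ΔT = (L₂ − L₁)/(α₁L₁ − α₂L₂)
L₂ − L₁ = 1.9075 − 1.8948 = 1.27×10⁻² m
α₁L₁ − α₂L₂ = 16×10⁻⁶×1.8948 − 4.9×10⁻⁷×1.9075 = 2.9382125×10⁻⁵ m/K
ΔT = 1.27×10⁻² / 2.9382125×10⁻⁵ = 432.236 K
T = 28.2 + 432.236 = 460.436 °C

T = 460.4 °C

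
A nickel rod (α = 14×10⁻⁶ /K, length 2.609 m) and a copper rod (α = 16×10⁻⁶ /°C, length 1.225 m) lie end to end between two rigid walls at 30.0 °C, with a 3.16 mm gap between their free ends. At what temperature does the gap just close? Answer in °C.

α₁L₁ = 3.6526×10⁻⁵ m/K, α₂L₂ = 1.960×10⁻⁵ m/K → total 5.6126×10⁻⁵ m/K
ΔT = g/(α₁L₁+α₂L₂) = 3.16×10⁻³ / 5.6126×10⁻⁵ = 56.302 K
T = 30.0 + 56.302 = 86.302 °C

T = 86.3 °C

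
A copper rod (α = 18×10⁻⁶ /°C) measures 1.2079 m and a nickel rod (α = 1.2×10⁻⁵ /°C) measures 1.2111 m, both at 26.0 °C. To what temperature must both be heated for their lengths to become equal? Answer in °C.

T = 469.9 °C

L₁(1 + α₁ΔT) = L₂(1 + α₂ΔT) ⇒ ΔT = (L₂ − L₁)/(α₁L₁ − α₂L₂)
L₂ − L₁ = 1.2111 − 1.2079 = 3.20×10⁻³ m
α₁L₁ − α₂L₂ = 18×10⁻⁶×1.2079 − 1.2×10⁻⁵×1.2111 = 7.209×10⁻⁶ m/K
ΔT = 3.20×10⁻³ / 7.209×10⁻⁶ = 443.890 K
T = 26.0 + 443.890 = 469.890 °C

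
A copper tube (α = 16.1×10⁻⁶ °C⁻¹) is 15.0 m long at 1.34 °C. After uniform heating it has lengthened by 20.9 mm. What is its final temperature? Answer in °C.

ΔL = αL₀ΔT ⇒ ΔT = ΔL / (αL₀)
ΔT = 20.9×10⁻³ m / (16.1×10⁻⁶ × 15.0 m) = 86.542 K
T = 1.34 + 86.542 = 87.882 °C

T = 87.9 °C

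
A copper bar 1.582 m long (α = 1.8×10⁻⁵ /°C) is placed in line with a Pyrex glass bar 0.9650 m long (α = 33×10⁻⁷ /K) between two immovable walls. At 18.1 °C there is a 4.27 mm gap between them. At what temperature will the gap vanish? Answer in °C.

T = 153 °C

Gap closes when ΔL₁ + ΔL₂ = 4.27 mm = 4.27×10⁻³ m
(α₁L₁ + α₂L₂)ΔT = g
α₁L₁ + α₂L₂ = 1.8×10⁻⁵×1.582 + 33×10⁻⁷×0.9650 = 3.16605×10⁻⁵ m/K
ΔT = 4.27×10⁻³ / 3.16605×10⁻⁵ = 134.87 K
T = 18.1 + 134.87 = 152.97 °C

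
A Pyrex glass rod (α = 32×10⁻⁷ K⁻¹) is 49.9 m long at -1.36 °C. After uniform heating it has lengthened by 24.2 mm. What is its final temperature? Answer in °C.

ΔL = αL₀ΔT ⇒ ΔT = ΔL / (αL₀)
ΔT = 24.2×10⁻³ m / (32×10⁻⁷ × 49.9 m) = 151.55 K
T = -1.36 + 151.55 = 150.19 °C

T = 150 °C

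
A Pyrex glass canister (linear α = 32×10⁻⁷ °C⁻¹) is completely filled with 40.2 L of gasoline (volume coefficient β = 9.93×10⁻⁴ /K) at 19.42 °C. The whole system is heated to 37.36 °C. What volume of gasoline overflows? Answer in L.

0.709 L

The canister also expands: β_container ≈ 3α = 9.6×10⁻⁶ /K
Net overflow = V₀(β_liq − 3α_cont)ΔT
β − 3α = 9.93×10⁻⁴ − 9.6×10⁻⁶ = 9.834×10⁻⁴ /K; ΔT = 17.94 K
ΔV = 40.2 × 9.834×10⁻⁴ × 17.94 = 0.709 L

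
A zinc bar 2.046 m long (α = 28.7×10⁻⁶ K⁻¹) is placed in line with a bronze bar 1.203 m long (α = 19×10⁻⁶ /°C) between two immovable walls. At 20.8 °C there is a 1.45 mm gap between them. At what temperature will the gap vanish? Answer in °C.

Gap closes when ΔL₁ + ΔL₂ = 1.45 mm = 1.45×10⁻³ m
(α₁L₁ + α₂L₂)ΔT = g
α₁L₁ + α₂L₂ = 28.7×10⁻⁶×2.046 + 19×10⁻⁶×1.203 = 8.15772×10⁻⁵ m/K
ΔT = 1.45×10⁻³ / 8.15772×10⁻⁵ = 17.775 K
T = 20.8 + 17.775 = 38.575 °C

T = 38.6 °C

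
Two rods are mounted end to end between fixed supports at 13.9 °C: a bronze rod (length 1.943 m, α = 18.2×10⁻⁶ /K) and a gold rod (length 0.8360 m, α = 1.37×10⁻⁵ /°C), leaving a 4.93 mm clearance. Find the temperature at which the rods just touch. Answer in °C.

T = 119 °C

Gap closes when ΔL₁ + ΔL₂ = 4.93 mm = 4.93×10⁻³ m
(α₁L₁ + α₂L₂)ΔT = g
α₁L₁ + α₂L₂ = 18.2×10⁻⁶×1.943 + 1.37×10⁻⁵×0.8360 = 4.68158×10⁻⁵ m/K
ΔT = 4.93×10⁻³ / 4.68158×10⁻⁵ = 105.31 K
T = 13.9 + 105.31 = 119.21 °C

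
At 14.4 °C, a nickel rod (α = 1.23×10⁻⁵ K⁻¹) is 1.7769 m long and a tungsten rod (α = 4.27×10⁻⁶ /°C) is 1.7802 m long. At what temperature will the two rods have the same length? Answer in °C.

T = 245.9 °C

Equal length when α₁L₁ΔT − α₂L₂ΔT = L₂ − L₁ = 3.30×10⁻³ m
α₁L₁ = 2.185587×10⁻⁵, α₂L₂ = 7.601454×10⁻⁶ → Δ(αL) = 1.4254416×10⁻⁵ m/K
ΔT = 3.30×10⁻³ / 1.4254416×10⁻⁵ = 231.507 K, so T = 14.4 + 231.507 = 245.907 °C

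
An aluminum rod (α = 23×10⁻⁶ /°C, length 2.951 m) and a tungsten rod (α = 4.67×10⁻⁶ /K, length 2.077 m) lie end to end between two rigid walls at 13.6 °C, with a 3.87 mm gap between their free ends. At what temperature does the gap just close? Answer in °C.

T = 63.5 °C

Gap closes when ΔL₁ + ΔL₂ = 3.87 mm = 3.87×10⁻³ m
(α₁L₁ + α₂L₂)ΔT = g
α₁L₁ + α₂L₂ = 23×10⁻⁶×2.951 + 4.67×10⁻⁶×2.077 = 7.757259×10⁻⁵ m/K
ΔT = 3.87×10⁻³ / 7.757259×10⁻⁵ = 49.889 K
T = 13.6 + 49.889 = 63.489 °C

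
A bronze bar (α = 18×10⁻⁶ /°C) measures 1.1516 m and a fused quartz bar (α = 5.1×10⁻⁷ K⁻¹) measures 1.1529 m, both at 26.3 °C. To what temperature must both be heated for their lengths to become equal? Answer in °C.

L₁(1 + α₁ΔT) = L₂(1 + α₂ΔT) ⇒ ΔT = (L₂ − L₁)/(α₁L₁ − α₂L₂)
L₂ − L₁ = 1.1529 − 1.1516 = 1.30×10⁻³ m
α₁L₁ − α₂L₂ = 18×10⁻⁶×1.1516 − 5.1×10⁻⁷×1.1529 = 2.0140821×10⁻⁵ m/K
ΔT = 1.30×10⁻³ / 2.0140821×10⁻⁵ = 64.5455 K
T = 26.3 + 64.5455 = 90.8455 °C

T = 90.85 °C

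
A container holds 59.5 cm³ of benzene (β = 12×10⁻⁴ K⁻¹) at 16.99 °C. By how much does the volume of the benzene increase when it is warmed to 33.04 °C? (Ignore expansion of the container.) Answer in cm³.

ΔV = 1.15 cm³

|ΔT| = |33.04 − 16.99| = 16.05 K
ΔV = βV₀ΔT = (12×10⁻⁴)(59.5)(16.05) = 1.15 cm³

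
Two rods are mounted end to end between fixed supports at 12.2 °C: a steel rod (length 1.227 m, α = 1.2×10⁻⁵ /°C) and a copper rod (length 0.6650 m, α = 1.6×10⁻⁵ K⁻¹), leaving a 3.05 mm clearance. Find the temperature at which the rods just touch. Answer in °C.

Gap closes when ΔL₁ + ΔL₂ = 3.05 mm = 3.05×10⁻³ m
(α₁L₁ + α₂L₂)ΔT = g
α₁L₁ + α₂L₂ = 1.2×10⁻⁵×1.227 + 1.6×10⁻⁵×0.6650 = 2.5364×10⁻⁵ m/K
ΔT = 3.05×10⁻³ / 2.5364×10⁻⁵ = 120.25 K
T = 12.2 + 120.25 = 132.45 °C

T = 132 °C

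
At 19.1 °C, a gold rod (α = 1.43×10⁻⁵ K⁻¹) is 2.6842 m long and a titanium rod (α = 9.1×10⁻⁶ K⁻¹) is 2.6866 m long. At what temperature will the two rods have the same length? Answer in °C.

T = 191.3 °C

L₁(1 + α₁ΔT) = L₂(1 + α₂ΔT) ⇒ ΔT = (L₂ − L₁)/(α₁L₁ − α₂L₂)
L₂ − L₁ = 2.6866 − 2.6842 = 2.40×10⁻³ m
α₁L₁ − α₂L₂ = 1.43×10⁻⁵×2.6842 − 9.1×10⁻⁶×2.6866 = 1.3936×10⁻⁵ m/K
ΔT = 2.40×10⁻³ / 1.3936×10⁻⁵ = 172.216 K
T = 19.1 + 172.216 = 191.316 °C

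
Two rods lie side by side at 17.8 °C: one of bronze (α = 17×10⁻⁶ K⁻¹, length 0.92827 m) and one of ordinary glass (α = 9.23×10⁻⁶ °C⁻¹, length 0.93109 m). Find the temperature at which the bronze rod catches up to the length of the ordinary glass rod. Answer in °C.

T = 410.2 °C

L₁(1 + α₁ΔT) = L₂(1 + α₂ΔT) ⇒ ΔT = (L₂ − L₁)/(α₁L₁ − α₂L₂)
L₂ − L₁ = 0.93109 − 0.92827 = 2.82×10⁻³ m
α₁L₁ − α₂L₂ = 17×10⁻⁶×0.92827 − 9.23×10⁻⁶×0.93109 = 7.1866293×10⁻⁶ m/K
ΔT = 2.82×10⁻³ / 7.1866293×10⁻⁶ = 392.395 K
T = 17.8 + 392.395 = 410.195 °C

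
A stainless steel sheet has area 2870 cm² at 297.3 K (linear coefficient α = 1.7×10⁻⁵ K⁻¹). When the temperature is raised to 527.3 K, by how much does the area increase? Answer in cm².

Area coefficient ≈ 2α; |ΔT| = 230.0 K
ΔA = 2αA₀ΔT = 2(1.7×10⁻⁵)(2870)(230.0) = 22.4 cm²

ΔA = 22.4 cm²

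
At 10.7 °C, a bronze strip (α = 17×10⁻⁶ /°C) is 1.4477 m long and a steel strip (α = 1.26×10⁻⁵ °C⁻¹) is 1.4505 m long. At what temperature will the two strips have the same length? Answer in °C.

T = 452.7 °C

L₁(1 + α₁ΔT) = L₂(1 + α₂ΔT) ⇒ ΔT = (L₂ − L₁)/(α₁L₁ − α₂L₂)
L₂ − L₁ = 1.4505 − 1.4477 = 2.80×10⁻³ m
α₁L₁ − α₂L₂ = 17×10⁻⁶×1.4477 − 1.26×10⁻⁵×1.4505 = 6.3346×10⁻⁶ m/K
ΔT = 2.80×10⁻³ / 6.3346×10⁻⁶ = 442.017 K
T = 10.7 + 442.017 = 452.717 °C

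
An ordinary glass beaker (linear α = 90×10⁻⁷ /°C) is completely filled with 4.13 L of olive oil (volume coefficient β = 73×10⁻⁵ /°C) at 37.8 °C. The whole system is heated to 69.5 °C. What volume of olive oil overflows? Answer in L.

The beaker also expands: β_container ≈ 3α = 2.7×10⁻⁵ /K
Net overflow = V₀(β_liq − 3α_cont)ΔT
β − 3α = 7.30×10⁻⁴ − 2.7×10⁻⁵ = 7.03×10⁻⁴ /K; ΔT = 31.7 K
ΔV = 4.13 × 7.03×10⁻⁴ × 31.7 = 0.0920 L

0.0920 L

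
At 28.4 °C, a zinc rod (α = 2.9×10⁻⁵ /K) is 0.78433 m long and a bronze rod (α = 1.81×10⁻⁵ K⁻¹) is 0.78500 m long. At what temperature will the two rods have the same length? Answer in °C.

Equal length when α₁L₁ΔT − α₂L₂ΔT = L₂ − L₁ = 6.70×10⁻⁴ m
α₁L₁ = 2.274557×10⁻⁵, α₂L₂ = 1.42085×10⁻⁵ → Δ(αL) = 8.53707×10⁻⁶ m/K
ΔT = 6.70×10⁻⁴ / 8.53707×10⁻⁶ = 78.481 K, so T = 28.4 + 78.481 = 106.881 °C

T = 106.9 °C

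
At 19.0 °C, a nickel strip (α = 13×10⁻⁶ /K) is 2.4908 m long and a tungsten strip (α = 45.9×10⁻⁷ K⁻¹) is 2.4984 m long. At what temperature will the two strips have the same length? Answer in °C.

Equal length when α₁L₁ΔT − α₂L₂ΔT = L₂ − L₁ = 7.60×10⁻³ m
α₁L₁ = 3.23804×10⁻⁵, α₂L₂ = 1.1467656×10⁻⁵ → Δ(αL) = 2.0912744×10⁻⁵ m/K
ΔT = 7.60×10⁻³ / 2.0912744×10⁻⁵ = 363.415 K, so T = 19.0 + 363.415 = 382.415 °C

T = 382.4 °C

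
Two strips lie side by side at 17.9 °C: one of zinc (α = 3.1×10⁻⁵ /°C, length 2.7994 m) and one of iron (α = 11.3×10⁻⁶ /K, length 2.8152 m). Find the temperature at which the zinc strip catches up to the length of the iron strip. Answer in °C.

T = 305.3 °C

L₁(1 + α₁ΔT) = L₂(1 + α₂ΔT) ⇒ ΔT = (L₂ − L₁)/(α₁L₁ − α₂L₂)
L₂ − L₁ = 2.8152 − 2.7994 = 1.58×10⁻² m
α₁L₁ − α₂L₂ = 3.1×10⁻⁵×2.7994 − 11.3×10⁻⁶×2.8152 = 5.496964×10⁻⁵ m/K
ΔT = 1.58×10⁻² / 5.496964×10⁻⁵ = 287.431 K
T = 17.9 + 287.431 = 305.331 °C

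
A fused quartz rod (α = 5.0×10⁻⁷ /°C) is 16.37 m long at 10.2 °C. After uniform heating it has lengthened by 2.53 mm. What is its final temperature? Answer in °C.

T = 319 °C

ΔL = αL₀ΔT ⇒ ΔT = ΔL / (αL₀)
ΔT = 2.53×10⁻³ m / (5.0×10⁻⁷ × 16.37 m) = 309.10 K
T = 10.2 + 309.10 = 319.30 °C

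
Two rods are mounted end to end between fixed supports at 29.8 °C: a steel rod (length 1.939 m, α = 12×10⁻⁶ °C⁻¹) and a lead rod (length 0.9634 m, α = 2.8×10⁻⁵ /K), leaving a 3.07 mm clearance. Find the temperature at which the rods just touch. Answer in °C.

T = 90.9 °C

Gap closes when ΔL₁ + ΔL₂ = 3.07 mm = 3.07×10⁻³ m
(α₁L₁ + α₂L₂)ΔT = g
α₁L₁ + α₂L₂ = 12×10⁻⁶×1.939 + 2.8×10⁻⁵×0.9634 = 5.02432×10⁻⁵ m/K
ΔT = 3.07×10⁻³ / 5.02432×10⁻⁵ = 61.103 K
T = 29.8 + 61.103 = 90.903 °C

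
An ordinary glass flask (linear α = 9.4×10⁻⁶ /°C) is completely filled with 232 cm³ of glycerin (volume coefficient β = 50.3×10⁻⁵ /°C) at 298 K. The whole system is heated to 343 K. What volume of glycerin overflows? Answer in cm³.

4.96 cm³

The flask also expands: β_container ≈ 3α = 2.82×10⁻⁵ /K
Net overflow = V₀(β_liq − 3α_cont)ΔT
β − 3α = 5.03×10⁻⁴ − 2.82×10⁻⁵ = 4.748×10⁻⁴ /K; ΔT = 45 K
ΔV = 232 × 4.748×10⁻⁴ × 45 = 4.96 cm³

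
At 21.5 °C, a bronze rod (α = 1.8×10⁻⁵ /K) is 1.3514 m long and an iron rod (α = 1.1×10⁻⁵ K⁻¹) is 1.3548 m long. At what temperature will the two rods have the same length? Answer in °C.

L₁(1 + α₁ΔT) = L₂(1 + α₂ΔT) ⇒ ΔT = (L₂ − L₁)/(α₁L₁ − α₂L₂)
L₂ − L₁ = 1.3548 − 1.3514 = 3.40×10⁻³ m
α₁L₁ − α₂L₂ = 1.8×10⁻⁵×1.3514 − 1.1×10⁻⁵×1.3548 = 9.4224×10⁻⁶ m/K
ΔT = 3.40×10⁻³ / 9.4224×10⁻⁶ = 360.842 K
T = 21.5 + 360.842 = 382.342 °C

T = 382.3 °C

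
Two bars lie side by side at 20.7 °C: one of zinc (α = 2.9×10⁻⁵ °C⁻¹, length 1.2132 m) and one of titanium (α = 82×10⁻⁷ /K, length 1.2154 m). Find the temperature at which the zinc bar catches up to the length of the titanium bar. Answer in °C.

T = 107.9 °C

Equal length when α₁L₁ΔT − α₂L₂ΔT = L₂ − L₁ = 2.20×10⁻³ m
α₁L₁ = 3.51828×10⁻⁵, α₂L₂ = 9.96628×10⁻⁶ → Δ(αL) = 2.521652×10⁻⁵ m/K
ΔT = 2.20×10⁻³ / 2.521652×10⁻⁵ = 87.244 K, so T = 20.7 + 87.244 = 107.944 °C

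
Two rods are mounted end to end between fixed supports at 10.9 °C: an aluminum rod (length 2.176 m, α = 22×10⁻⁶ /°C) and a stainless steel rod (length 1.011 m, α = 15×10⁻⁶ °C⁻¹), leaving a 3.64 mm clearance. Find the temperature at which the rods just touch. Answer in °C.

T = 68.6 °C

Gap closes when ΔL₁ + ΔL₂ = 3.64 mm = 3.64×10⁻³ m
(α₁L₁ + α₂L₂)ΔT = g
α₁L₁ + α₂L₂ = 22×10⁻⁶×2.176 + 15×10⁻⁶×1.011 = 6.3037×10⁻⁵ m/K
ΔT = 3.64×10⁻³ / 6.3037×10⁻⁵ = 57.744 K
T = 10.9 + 57.744 = 68.644 °C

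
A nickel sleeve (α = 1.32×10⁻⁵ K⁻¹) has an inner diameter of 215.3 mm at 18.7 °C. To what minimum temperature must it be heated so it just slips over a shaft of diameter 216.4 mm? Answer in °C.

Required Δd = 216.4 − 215.3 = 1.1 mm
Δd = αd₀ΔT ⇒ ΔT = Δd/(αd₀) = 1.1 / (1.32×10⁻⁵ × 215.3) = 387.06 K
T_min = 18.7 + 387.06 = 405.76 °C

T = 406 °C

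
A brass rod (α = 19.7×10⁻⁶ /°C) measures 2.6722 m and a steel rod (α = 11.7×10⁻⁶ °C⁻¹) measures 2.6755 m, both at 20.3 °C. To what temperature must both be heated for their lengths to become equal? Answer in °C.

Equal length when α₁L₁ΔT − α₂L₂ΔT = L₂ − L₁ = 3.30×10⁻³ m
α₁L₁ = 5.264234×10⁻⁵, α₂L₂ = 3.130335×10⁻⁵ → Δ(αL) = 2.133899×10⁻⁵ m/K
ΔT = 3.30×10⁻³ / 2.133899×10⁻⁵ = 154.646 K, so T = 20.3 + 154.646 = 174.946 °C

T = 174.9 °C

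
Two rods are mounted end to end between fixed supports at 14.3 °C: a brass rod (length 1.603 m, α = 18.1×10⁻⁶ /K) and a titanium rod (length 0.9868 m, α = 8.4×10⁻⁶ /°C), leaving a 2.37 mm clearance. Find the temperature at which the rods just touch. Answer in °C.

T = 77.8 °C

α₁L₁ = 2.90143×10⁻⁵ m/K, α₂L₂ = 8.28912×10⁻⁶ m/K → total 3.730342×10⁻⁵ m/K
ΔT = g/(α₁L₁+α₂L₂) = 2.37×10⁻³ / 3.730342×10⁻⁵ = 63.533 K
T = 14.3 + 63.533 = 77.833 °C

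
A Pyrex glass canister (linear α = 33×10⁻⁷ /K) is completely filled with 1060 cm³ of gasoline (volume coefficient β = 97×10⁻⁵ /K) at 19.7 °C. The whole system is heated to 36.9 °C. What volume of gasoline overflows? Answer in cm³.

The canister also expands: β_container ≈ 3α = 9.9×10⁻⁶ /K
Net overflow = V₀(β_liq − 3α_cont)ΔT
β − 3α = 9.70×10⁻⁴ − 9.9×10⁻⁶ = 9.601×10⁻⁴ /K; ΔT = 17.2 K
ΔV = 1060 × 9.601×10⁻⁴ × 17.2 = 17.5 cm³

17.5 cm³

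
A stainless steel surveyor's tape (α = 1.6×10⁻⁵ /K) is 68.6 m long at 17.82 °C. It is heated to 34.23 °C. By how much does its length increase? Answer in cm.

|ΔT| = |34.23 − 17.82| = 16.41 K
ΔL = αL₀ΔT = (1.6×10⁻⁵)(68.6)(16.41) = 1.80×10⁻² m

ΔL = 1.80 cm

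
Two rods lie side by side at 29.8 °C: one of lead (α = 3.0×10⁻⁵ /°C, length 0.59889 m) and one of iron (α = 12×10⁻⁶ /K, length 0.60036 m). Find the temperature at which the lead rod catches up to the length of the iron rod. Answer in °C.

Equal length when α₁L₁ΔT − α₂L₂ΔT = L₂ − L₁ = 1.47×10⁻³ m
α₁L₁ = 1.79667×10⁻⁵, α₂L₂ = 7.20432×10⁻⁶ → Δ(αL) = 1.076238×10⁻⁵ m/K
ΔT = 1.47×10⁻³ / 1.076238×10⁻⁵ = 136.587 K, so T = 29.8 + 136.587 = 166.387 °C

T = 166.4 °C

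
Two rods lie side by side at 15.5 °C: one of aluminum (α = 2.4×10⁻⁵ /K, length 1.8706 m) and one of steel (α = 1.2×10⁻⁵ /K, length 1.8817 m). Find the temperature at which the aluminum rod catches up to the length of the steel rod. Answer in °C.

T = 512.9 °C

L₁(1 + α₁ΔT) = L₂(1 + α₂ΔT) ⇒ ΔT = (L₂ − L₁)/(α₁L₁ − α₂L₂)
L₂ − L₁ = 1.8817 − 1.8706 = 1.11×10⁻² m
α₁L₁ − α₂L₂ = 2.4×10⁻⁵×1.8706 − 1.2×10⁻⁵×1.8817 = 2.2314×10⁻⁵ m/K
ΔT = 1.11×10⁻² / 2.2314×10⁻⁵ = 497.446 K
T = 15.5 + 497.446 = 512.946 °C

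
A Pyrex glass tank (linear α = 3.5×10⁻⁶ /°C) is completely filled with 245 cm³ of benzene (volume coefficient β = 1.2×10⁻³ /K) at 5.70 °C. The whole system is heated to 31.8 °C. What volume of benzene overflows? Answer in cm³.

The tank also expands: β_container ≈ 3α = 1.05×10⁻⁵ /K
Net overflow = V₀(β_liq − 3α_cont)ΔT
β − 3α = 1.20×10⁻³ − 1.05×10⁻⁵ = 1.1895×10⁻³ /K; ΔT = 26.10 K
ΔV = 245 × 1.1895×10⁻³ × 26.10 = 7.61 cm³

7.61 cm³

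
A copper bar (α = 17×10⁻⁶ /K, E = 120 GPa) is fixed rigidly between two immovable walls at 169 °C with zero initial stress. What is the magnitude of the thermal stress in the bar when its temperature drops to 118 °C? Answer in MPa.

σ = 104 MPa

Fully constrained: the free strain ε = αΔT is blocked, so σ = Eε = EαΔT.
|ΔT| = 51 K
σ = 120×10⁹ × 17×10⁻⁶ × 51 = 1.04×10⁸ Pa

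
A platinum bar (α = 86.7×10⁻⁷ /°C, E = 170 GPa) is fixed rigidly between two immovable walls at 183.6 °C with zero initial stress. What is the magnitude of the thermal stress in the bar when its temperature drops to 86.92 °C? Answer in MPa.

Fully constrained: the free strain ε = αΔT is blocked, so σ = Eε = EαΔT.
|ΔT| = 96.68 K
σ = 170×10⁹ × 86.7×10⁻⁷ × 96.68 = 1.42×10⁸ Pa

σ = 142 MPa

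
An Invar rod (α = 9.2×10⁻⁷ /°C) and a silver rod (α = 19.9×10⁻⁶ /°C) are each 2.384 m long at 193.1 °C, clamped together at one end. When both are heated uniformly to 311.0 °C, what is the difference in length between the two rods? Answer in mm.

5.33 mm

ΔT = 117.9 K
Invar: ΔL = 9.2×10⁻⁷ × 2.384 m × 117.9 = 2.5859×10⁻⁴ m = 0.25859 mm
silver: ΔL = 19.9×10⁻⁶ × 2.384 m × 117.9 = 5.5934×10⁻³ m = 5.5934 mm
difference = 5.5934 − 0.25859 = 5.33481 mm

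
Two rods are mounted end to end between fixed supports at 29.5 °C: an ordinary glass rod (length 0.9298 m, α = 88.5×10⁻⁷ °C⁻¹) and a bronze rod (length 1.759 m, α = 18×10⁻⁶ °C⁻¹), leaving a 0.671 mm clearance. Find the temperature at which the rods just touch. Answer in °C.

α₁L₁ = 8.22873×10⁻⁶ m/K, α₂L₂ = 3.1662×10⁻⁵ m/K → total 3.989073×10⁻⁵ m/K
ΔT = g/(α₁L₁+α₂L₂) = 6.71×10⁻⁴ / 3.989073×10⁻⁵ = 16.821 K
T = 29.5 + 16.821 = 46.321 °C

T = 46.3 °C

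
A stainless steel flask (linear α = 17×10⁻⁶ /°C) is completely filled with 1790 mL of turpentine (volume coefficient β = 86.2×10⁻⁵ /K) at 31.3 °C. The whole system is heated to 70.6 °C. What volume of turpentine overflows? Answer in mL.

57.1 mL

The flask also expands: β_container ≈ 3α = 5.1×10⁻⁵ /K
Net overflow = V₀(β_liq − 3α_cont)ΔT
β − 3α = 8.62×10⁻⁴ − 5.1×10⁻⁵ = 8.11×10⁻⁴ /K; ΔT = 39.3 K
ΔV = 1790 × 8.11×10⁻⁴ × 39.3 = 57.1 mL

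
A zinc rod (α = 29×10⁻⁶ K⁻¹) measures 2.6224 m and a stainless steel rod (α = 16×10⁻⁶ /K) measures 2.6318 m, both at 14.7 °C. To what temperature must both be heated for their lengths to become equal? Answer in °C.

T = 291.7 °C

L₁(1 + α₁ΔT) = L₂(1 + α₂ΔT) ⇒ ΔT = (L₂ − L₁)/(α₁L₁ − α₂L₂)
L₂ − L₁ = 2.6318 − 2.6224 = 9.40×10⁻³ m
α₁L₁ − α₂L₂ = 29×10⁻⁶×2.6224 − 16×10⁻⁶×2.6318 = 3.39408×10⁻⁵ m/K
ΔT = 9.40×10⁻³ / 3.39408×10⁻⁵ = 276.953 K
T = 14.7 + 276.953 = 291.653 °C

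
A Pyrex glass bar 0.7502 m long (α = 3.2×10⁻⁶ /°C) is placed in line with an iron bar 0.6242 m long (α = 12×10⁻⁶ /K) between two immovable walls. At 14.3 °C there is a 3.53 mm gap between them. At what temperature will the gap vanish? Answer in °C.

T = 371 °C

α₁L₁ = 2.40064×10⁻⁶ m/K, α₂L₂ = 7.4904×10⁻⁶ m/K → total 9.89104×10⁻⁶ m/K
ΔT = g/(α₁L₁+α₂L₂) = 3.53×10⁻³ / 9.89104×10⁻⁶ = 356.89 K
T = 14.3 + 356.89 = 371.19 °C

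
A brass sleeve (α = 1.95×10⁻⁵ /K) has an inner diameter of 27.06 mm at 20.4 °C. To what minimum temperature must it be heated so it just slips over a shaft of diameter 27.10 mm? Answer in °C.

Required Δd = 27.10 − 27.06 = 0.04 mm
Δd = αd₀ΔT ⇒ ΔT = Δd/(αd₀) = 0.04 / (1.95×10⁻⁵ × 27.06) = 75.805 K
T_min = 20.4 + 75.805 = 96.205 °C

T = 96.2 °C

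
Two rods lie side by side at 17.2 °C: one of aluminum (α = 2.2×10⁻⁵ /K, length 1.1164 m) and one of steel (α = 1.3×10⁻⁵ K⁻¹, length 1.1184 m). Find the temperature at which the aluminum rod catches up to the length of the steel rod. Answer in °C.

T = 216.8 °C

L₁(1 + α₁ΔT) = L₂(1 + α₂ΔT) ⇒ ΔT = (L₂ − L₁)/(α₁L₁ − α₂L₂)
L₂ − L₁ = 1.1184 − 1.1164 = 2.00×10⁻³ m
α₁L₁ − α₂L₂ = 2.2×10⁻⁵×1.1164 − 1.3×10⁻⁵×1.1184 = 1.00216×10⁻⁵ m/K
ΔT = 2.00×10⁻³ / 1.00216×10⁻⁵ = 199.569 K
T = 17.2 + 199.569 = 216.769 °C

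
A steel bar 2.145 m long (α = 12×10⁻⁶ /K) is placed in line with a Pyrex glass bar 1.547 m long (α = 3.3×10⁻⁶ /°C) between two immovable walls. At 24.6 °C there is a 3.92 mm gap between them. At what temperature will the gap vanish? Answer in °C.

α₁L₁ = 2.574×10⁻⁵ m/K, α₂L₂ = 5.1051×10⁻⁶ m/K → total 3.08451×10⁻⁵ m/K
ΔT = g/(α₁L₁+α₂L₂) = 3.92×10⁻³ / 3.08451×10⁻⁵ = 127.09 K
T = 24.6 + 127.09 = 151.69 °C

T = 152 °C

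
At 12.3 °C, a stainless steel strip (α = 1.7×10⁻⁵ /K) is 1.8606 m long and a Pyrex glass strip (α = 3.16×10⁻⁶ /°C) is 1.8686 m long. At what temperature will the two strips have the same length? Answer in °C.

T = 323.3 °C

L₁(1 + α₁ΔT) = L₂(1 + α₂ΔT) ⇒ ΔT = (L₂ − L₁)/(α₁L₁ − α₂L₂)
L₂ − L₁ = 1.8686 − 1.8606 = 8.00×10⁻³ m
α₁L₁ − α₂L₂ = 1.7×10⁻⁵×1.8606 − 3.16×10⁻⁶×1.8686 = 2.5725424×10⁻⁵ m/K
ΔT = 8.00×10⁻³ / 2.5725424×10⁻⁵ = 310.976 K
T = 12.3 + 310.976 = 323.276 °C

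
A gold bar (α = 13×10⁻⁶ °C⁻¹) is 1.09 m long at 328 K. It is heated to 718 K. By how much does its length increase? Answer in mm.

ΔL = 5.53 mm

|ΔT| = |718 − 328| = 390 K
ΔL = αL₀ΔT = (13×10⁻⁶)(1.09)(390) = 5.53×10⁻³ m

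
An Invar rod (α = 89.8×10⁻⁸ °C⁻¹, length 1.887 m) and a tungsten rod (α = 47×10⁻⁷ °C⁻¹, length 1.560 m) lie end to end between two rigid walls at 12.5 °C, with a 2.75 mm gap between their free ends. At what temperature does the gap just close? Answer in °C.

α₁L₁ = 1.694526×10⁻⁶ m/K, α₂L₂ = 7.332×10⁻⁶ m/K → total 9.026526×10⁻⁶ m/K
ΔT = g/(α₁L₁+α₂L₂) = 2.75×10⁻³ / 9.026526×10⁻⁶ = 304.66 K
T = 12.5 + 304.66 = 317.16 °C

T = 317 °C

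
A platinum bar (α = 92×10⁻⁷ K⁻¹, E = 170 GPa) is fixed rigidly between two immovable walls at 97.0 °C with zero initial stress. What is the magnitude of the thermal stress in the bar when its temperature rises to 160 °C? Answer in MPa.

σ = 98.5 MPa

Fully constrained: the free strain ε = αΔT is blocked, so σ = Eε = EαΔT.
|ΔT| = 63.0 K
σ = 170×10⁹ × 92×10⁻⁷ × 63.0 = 9.85×10⁷ Pa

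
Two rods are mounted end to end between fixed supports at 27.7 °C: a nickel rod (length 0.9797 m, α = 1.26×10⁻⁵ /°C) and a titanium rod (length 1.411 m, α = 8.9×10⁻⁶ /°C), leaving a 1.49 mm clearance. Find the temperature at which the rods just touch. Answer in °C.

T = 87.5 °C

α₁L₁ = 1.234422×10⁻⁵ m/K, α₂L₂ = 1.25579×10⁻⁵ m/K → total 2.490212×10⁻⁵ m/K
ΔT = g/(α₁L₁+α₂L₂) = 1.49×10⁻³ / 2.490212×10⁻⁵ = 59.834 K
T = 27.7 + 59.834 = 87.534 °C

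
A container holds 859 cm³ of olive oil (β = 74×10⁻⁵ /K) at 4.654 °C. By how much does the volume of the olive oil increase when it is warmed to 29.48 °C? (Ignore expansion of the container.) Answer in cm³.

|ΔT| = |29.48 − 4.654| = 24.826 K
ΔV = βV₀ΔT = (74×10⁻⁵)(859)(24.826) = 15.8 cm³

ΔV = 15.8 cm³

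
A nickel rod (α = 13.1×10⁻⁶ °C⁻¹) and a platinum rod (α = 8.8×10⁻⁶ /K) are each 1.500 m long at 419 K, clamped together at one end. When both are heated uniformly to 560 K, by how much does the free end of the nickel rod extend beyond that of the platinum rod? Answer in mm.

ΔT = 141 K
nickel: ΔL = 13.1×10⁻⁶ × 1.500 m × 141 = 2.7706×10⁻³ m = 2.7706 mm
platinum: ΔL = 8.8×10⁻⁶ × 1.500 m × 141 = 1.8612×10⁻³ m = 1.8612 mm
difference = 2.7706 − 1.8612 = 0.9094 mm

0.909 mm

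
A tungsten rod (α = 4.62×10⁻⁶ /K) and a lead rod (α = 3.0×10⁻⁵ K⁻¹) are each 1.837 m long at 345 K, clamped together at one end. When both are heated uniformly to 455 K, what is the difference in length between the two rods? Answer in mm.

ΔT = 110 K
tungsten: ΔL = 4.62×10⁻⁶ × 1.837 m × 110 = 9.3356×10⁻⁴ m = 0.93356 mm
lead: ΔL = 3.0×10⁻⁵ × 1.837 m × 110 = 6.0621×10⁻³ m = 6.0621 mm
difference = 6.0621 − 0.93356 = 5.12854 mm

5.13 mm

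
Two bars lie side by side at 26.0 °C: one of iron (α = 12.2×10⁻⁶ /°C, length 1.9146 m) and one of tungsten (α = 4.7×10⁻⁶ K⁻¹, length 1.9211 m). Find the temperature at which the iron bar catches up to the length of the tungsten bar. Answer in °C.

L₁(1 + α₁ΔT) = L₂(1 + α₂ΔT) ⇒ ΔT = (L₂ − L₁)/(α₁L₁ − α₂L₂)
L₂ − L₁ = 1.9211 − 1.9146 = 6.50×10⁻³ m
α₁L₁ − α₂L₂ = 12.2×10⁻⁶×1.9146 − 4.7×10⁻⁶×1.9211 = 1.432895×10⁻⁵ m/K
ΔT = 6.50×10⁻³ / 1.432895×10⁻⁵ = 453.627 K
T = 26.0 + 453.627 = 479.627 °C

T = 479.6 °C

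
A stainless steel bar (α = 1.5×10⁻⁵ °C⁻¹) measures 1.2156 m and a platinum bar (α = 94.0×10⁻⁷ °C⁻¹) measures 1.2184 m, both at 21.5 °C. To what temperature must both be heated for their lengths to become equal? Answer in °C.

Equal length when α₁L₁ΔT − α₂L₂ΔT = L₂ − L₁ = 2.80×10⁻³ m
α₁L₁ = 1.8234×10⁻⁵, α₂L₂ = 1.145296×10⁻⁵ → Δ(αL) = 6.78104×10⁻⁶ m/K
ΔT = 2.80×10⁻³ / 6.78104×10⁻⁶ = 412.916 K, so T = 21.5 + 412.916 = 434.416 °C

T = 434.4 °C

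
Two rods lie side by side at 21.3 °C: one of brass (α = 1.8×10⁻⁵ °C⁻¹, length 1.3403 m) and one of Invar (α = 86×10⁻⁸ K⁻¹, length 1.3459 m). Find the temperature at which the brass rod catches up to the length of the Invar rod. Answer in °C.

T = 265.1 °C

L₁(1 + α₁ΔT) = L₂(1 + α₂ΔT) ⇒ ΔT = (L₂ − L₁)/(α₁L₁ − α₂L₂)
L₂ − L₁ = 1.3459 − 1.3403 = 5.60×10⁻³ m
α₁L₁ − α₂L₂ = 1.8×10⁻⁵×1.3403 − 86×10⁻⁸×1.3459 = 2.2967926×10⁻⁵ m/K
ΔT = 5.60×10⁻³ / 2.2967926×10⁻⁵ = 243.818 K
T = 21.3 + 243.818 = 265.118 °C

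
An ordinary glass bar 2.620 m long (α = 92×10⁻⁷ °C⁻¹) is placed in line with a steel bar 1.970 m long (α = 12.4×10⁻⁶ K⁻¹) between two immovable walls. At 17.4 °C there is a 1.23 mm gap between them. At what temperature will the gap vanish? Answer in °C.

T = 42.7 °C

Gap closes when ΔL₁ + ΔL₂ = 1.23 mm = 1.23×10⁻³ m
(α₁L₁ + α₂L₂)ΔT = g
α₁L₁ + α₂L₂ = 92×10⁻⁷×2.620 + 12.4×10⁻⁶×1.970 = 4.8532×10⁻⁵ m/K
ΔT = 1.23×10⁻³ / 4.8532×10⁻⁵ = 25.344 K
T = 17.4 + 25.344 = 42.744 °C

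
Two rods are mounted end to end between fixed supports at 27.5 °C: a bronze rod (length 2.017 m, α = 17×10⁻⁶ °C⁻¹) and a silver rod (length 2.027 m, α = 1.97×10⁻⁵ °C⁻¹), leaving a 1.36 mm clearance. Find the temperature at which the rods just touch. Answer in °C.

Gap closes when ΔL₁ + ΔL₂ = 1.36 mm = 1.36×10⁻³ m
(α₁L₁ + α₂L₂)ΔT = g
α₁L₁ + α₂L₂ = 17×10⁻⁶×2.017 + 1.97×10⁻⁵×2.027 = 7.42209×10⁻⁵ m/K
ΔT = 1.36×10⁻³ / 7.42209×10⁻⁵ = 18.324 K
T = 27.5 + 18.324 = 45.824 °C

T = 45.8 °C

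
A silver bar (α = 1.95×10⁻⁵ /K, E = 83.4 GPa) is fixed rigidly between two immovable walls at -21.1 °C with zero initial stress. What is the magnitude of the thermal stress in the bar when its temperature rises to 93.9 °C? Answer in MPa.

σ = 187 MPa

Fully constrained: the free strain ε = αΔT is blocked, so σ = Eε = EαΔT.
|ΔT| = 115.0 K
σ = 83.4×10⁹ × 1.95×10⁻⁵ × 115.0 = 1.87×10⁸ Pa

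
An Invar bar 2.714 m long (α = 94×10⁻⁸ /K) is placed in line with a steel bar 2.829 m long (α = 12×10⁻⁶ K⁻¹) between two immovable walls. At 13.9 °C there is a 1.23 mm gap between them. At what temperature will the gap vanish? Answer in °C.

α₁L₁ = 2.55116×10⁻⁶ m/K, α₂L₂ = 3.3948×10⁻⁵ m/K → total 3.649916×10⁻⁵ m/K
ΔT = g/(α₁L₁+α₂L₂) = 1.23×10⁻³ / 3.649916×10⁻⁵ = 33.699 K
T = 13.9 + 33.699 = 47.599 °C

T = 47.6 °C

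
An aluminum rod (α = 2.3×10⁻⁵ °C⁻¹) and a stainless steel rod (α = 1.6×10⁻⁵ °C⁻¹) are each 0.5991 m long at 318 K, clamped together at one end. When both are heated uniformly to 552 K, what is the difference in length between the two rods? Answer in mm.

ΔT = 234 K
aluminum: ΔL = 2.3×10⁻⁵ × 0.5991 m × 234 = 3.2244×10⁻³ m = 3.2244 mm
stainless steel: ΔL = 1.6×10⁻⁵ × 0.5991 m × 234 = 2.2430×10⁻³ m = 2.2430 mm
difference = 3.2244 − 2.2430 = 0.9814 mm

0.981 mm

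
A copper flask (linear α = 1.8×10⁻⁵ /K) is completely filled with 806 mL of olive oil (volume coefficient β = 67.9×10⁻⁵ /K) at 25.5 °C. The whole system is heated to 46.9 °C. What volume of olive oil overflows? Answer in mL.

10.8 mL

The flask also expands: β_container ≈ 3α = 5.4×10⁻⁵ /K
Net overflow = V₀(β_liq − 3α_cont)ΔT
β − 3α = 6.79×10⁻⁴ − 5.4×10⁻⁵ = 6.25×10⁻⁴ /K; ΔT = 21.4 K
ΔV = 806 × 6.25×10⁻⁴ × 21.4 = 10.8 mL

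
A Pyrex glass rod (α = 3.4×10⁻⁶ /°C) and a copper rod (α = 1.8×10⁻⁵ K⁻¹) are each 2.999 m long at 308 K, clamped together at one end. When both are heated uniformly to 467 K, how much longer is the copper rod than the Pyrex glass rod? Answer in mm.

6.96 mm

ΔT = 159 K
Pyrex glass: ΔL = 3.4×10⁻⁶ × 2.999 m × 159 = 1.6213×10⁻³ m = 1.6213 mm
copper: ΔL = 1.8×10⁻⁵ × 2.999 m × 159 = 8.5831×10⁻³ m = 8.5831 mm
difference = 8.5831 − 1.6213 = 6.9618 mm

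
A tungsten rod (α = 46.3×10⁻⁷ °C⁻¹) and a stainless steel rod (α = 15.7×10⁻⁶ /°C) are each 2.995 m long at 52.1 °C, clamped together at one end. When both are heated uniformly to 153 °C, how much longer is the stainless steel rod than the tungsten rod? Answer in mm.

ΔT = 100.9 K
tungsten: ΔL = 46.3×10⁻⁷ × 2.995 m × 100.9 = 1.3992×10⁻³ m = 1.3992 mm
stainless steel: ΔL = 15.7×10⁻⁶ × 2.995 m × 100.9 = 4.7445×10⁻³ m = 4.7445 mm
difference = 4.7445 − 1.3992 = 3.3453 mm

3.35 mm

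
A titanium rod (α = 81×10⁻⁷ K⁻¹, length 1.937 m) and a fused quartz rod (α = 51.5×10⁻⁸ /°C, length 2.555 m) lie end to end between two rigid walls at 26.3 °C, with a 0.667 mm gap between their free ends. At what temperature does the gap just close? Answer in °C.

Gap closes when ΔL₁ + ΔL₂ = 0.667 mm = 6.67×10⁻⁴ m
(α₁L₁ + α₂L₂)ΔT = g
α₁L₁ + α₂L₂ = 81×10⁻⁷×1.937 + 51.5×10⁻⁸×2.555 = 1.7005525×10⁻⁵ m/K
ΔT = 6.67×10⁻⁴ / 1.7005525×10⁻⁵ = 39.223 K
T = 26.3 + 39.223 = 65.523 °C

T = 65.5 °C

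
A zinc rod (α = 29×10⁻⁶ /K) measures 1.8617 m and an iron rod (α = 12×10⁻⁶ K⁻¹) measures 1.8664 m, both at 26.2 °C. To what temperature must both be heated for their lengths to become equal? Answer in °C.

L₁(1 + α₁ΔT) = L₂(1 + α₂ΔT) ⇒ ΔT = (L₂ − L₁)/(α₁L₁ − α₂L₂)
L₂ − L₁ = 1.8664 − 1.8617 = 4.70×10⁻³ m
α₁L₁ − α₂L₂ = 29×10⁻⁶×1.8617 − 12×10⁻⁶×1.8664 = 3.15925×10⁻⁵ m/K
ΔT = 4.70×10⁻³ / 3.15925×10⁻⁵ = 148.769 K
T = 26.2 + 148.769 = 174.969 °C

T = 175.0 °C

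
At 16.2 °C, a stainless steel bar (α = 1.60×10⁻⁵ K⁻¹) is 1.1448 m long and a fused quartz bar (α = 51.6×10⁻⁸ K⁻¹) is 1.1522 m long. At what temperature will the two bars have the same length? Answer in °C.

T = 433.8 °C

L₁(1 + α₁ΔT) = L₂(1 + α₂ΔT) ⇒ ΔT = (L₂ − L₁)/(α₁L₁ − α₂L₂)
L₂ − L₁ = 1.1522 − 1.1448 = 7.40×10⁻³ m
α₁L₁ − α₂L₂ = 1.60×10⁻⁵×1.1448 − 51.6×10⁻⁸×1.1522 = 1.77222648×10⁻⁵ m/K
ΔT = 7.40×10⁻³ / 1.77222648×10⁻⁵ = 417.554 K
T = 16.2 + 417.554 = 433.754 °C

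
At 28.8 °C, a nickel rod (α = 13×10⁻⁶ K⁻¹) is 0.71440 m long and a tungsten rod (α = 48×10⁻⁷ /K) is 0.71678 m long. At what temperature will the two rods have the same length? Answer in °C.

T = 435.9 °C

L₁(1 + α₁ΔT) = L₂(1 + α₂ΔT) ⇒ ΔT = (L₂ − L₁)/(α₁L₁ − α₂L₂)
L₂ − L₁ = 0.71678 − 0.71440 = 2.38×10⁻³ m
α₁L₁ − α₂L₂ = 13×10⁻⁶×0.71440 − 48×10⁻⁷×0.71678 = 5.846656×10⁻⁶ m/K
ΔT = 2.38×10⁻³ / 5.846656×10⁻⁶ = 407.070 K
T = 28.8 + 407.070 = 435.870 °C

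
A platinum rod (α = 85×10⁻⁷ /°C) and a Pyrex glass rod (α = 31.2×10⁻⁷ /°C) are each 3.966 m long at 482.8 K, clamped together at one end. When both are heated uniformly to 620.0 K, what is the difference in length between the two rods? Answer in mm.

2.93 mm

ΔT = 137.2 K
platinum: ΔL = 85×10⁻⁷ × 3.966 m × 137.2 = 4.6251×10⁻³ m = 4.6251 mm
Pyrex glass: ΔL = 31.2×10⁻⁷ × 3.966 m × 137.2 = 1.6977×10⁻³ m = 1.6977 mm
difference = 4.6251 − 1.6977 = 2.9274 mm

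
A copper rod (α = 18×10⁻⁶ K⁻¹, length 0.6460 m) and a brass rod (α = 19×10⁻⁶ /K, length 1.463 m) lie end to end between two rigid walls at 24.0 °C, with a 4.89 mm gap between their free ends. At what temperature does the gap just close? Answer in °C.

α₁L₁ = 1.1628×10⁻⁵ m/K, α₂L₂ = 2.7797×10⁻⁵ m/K → total 3.9425×10⁻⁵ m/K
ΔT = g/(α₁L₁+α₂L₂) = 4.89×10⁻³ / 3.9425×10⁻⁵ = 124.03 K
T = 24.0 + 124.03 = 148.03 °C

T = 148 °C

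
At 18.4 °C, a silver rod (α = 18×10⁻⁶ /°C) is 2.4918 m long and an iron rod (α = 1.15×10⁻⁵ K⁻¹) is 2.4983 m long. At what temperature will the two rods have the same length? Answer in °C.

T = 421.6 °C

Equal length when α₁L₁ΔT − α₂L₂ΔT = L₂ − L₁ = 6.50×10⁻³ m
α₁L₁ = 4.48524×10⁻⁵, α₂L₂ = 2.873045×10⁻⁵ → Δ(αL) = 1.612195×10⁻⁵ m/K
ΔT = 6.50×10⁻³ / 1.612195×10⁻⁵ = 403.177 K, so T = 18.4 + 403.177 = 421.577 °C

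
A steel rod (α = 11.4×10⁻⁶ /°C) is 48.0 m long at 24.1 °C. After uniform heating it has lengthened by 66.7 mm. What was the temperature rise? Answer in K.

ΔL = αL₀ΔT ⇒ ΔT = ΔL / (αL₀)
ΔT = 66.7×10⁻³ m / (11.4×10⁻⁶ × 48.0 m) = 121.89 K

ΔT = 122 K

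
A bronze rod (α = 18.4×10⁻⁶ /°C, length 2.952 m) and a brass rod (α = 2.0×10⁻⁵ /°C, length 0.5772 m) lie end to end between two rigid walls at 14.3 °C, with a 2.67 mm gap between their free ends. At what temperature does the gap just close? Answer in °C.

T = 54.8 °C

α₁L₁ = 5.43168×10⁻⁵ m/K, α₂L₂ = 1.1544×10⁻⁵ m/K → total 6.58608×10⁻⁵ m/K
ΔT = g/(α₁L₁+α₂L₂) = 2.67×10⁻³ / 6.58608×10⁻⁵ = 40.540 K
T = 14.3 + 40.540 = 54.840 °C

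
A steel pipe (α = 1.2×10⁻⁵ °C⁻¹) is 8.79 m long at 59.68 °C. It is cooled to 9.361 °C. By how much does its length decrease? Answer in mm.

|ΔT| = |9.361 − 59.68| = 50.319 K
ΔL = αL₀ΔT = (1.2×10⁻⁵)(8.79)(50.319) = 5.31×10⁻³ m

ΔL = 5.31 mm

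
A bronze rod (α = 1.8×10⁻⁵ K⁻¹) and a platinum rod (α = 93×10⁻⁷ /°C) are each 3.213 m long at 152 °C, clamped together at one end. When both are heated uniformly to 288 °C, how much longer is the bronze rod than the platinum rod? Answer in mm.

3.80 mm

ΔT = 136 K
bronze: ΔL = 1.8×10⁻⁵ × 3.213 m × 136 = 7.8654×10⁻³ m = 7.8654 mm
platinum: ΔL = 93×10⁻⁷ × 3.213 m × 136 = 4.0638×10⁻³ m = 4.0638 mm
difference = 7.8654 − 4.0638 = 3.8016 mm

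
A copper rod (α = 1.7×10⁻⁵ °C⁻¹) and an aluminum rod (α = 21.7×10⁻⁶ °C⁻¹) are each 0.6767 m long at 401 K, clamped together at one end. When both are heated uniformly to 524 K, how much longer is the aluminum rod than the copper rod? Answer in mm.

ΔT = 123 K
copper: ΔL = 1.7×10⁻⁵ × 0.6767 m × 123 = 1.4150×10⁻³ m = 1.4150 mm
aluminum: ΔL = 21.7×10⁻⁶ × 0.6767 m × 123 = 1.8062×10⁻³ m = 1.8062 mm
difference = 1.8062 − 1.4150 = 0.3912 mm

0.391 mm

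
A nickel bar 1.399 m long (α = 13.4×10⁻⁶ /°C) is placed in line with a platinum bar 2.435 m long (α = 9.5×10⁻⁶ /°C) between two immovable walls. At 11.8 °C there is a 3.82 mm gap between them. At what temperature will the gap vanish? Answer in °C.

T = 103 °C

Gap closes when ΔL₁ + ΔL₂ = 3.82 mm = 3.82×10⁻³ m
(α₁L₁ + α₂L₂)ΔT = g
α₁L₁ + α₂L₂ = 13.4×10⁻⁶×1.399 + 9.5×10⁻⁶×2.435 = 4.18791×10⁻⁵ m/K
ΔT = 3.82×10⁻³ / 4.18791×10⁻⁵ = 91.21 K
T = 11.8 + 91.21 = 103.01 °C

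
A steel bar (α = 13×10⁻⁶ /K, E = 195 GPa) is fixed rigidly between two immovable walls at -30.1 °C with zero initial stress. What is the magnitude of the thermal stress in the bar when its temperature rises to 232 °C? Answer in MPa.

Fully constrained: the free strain ε = αΔT is blocked, so σ = Eε = EαΔT.
|ΔT| = 262.1 K
σ = 195×10⁹ × 13×10⁻⁶ × 262.1 = 6.64×10⁸ Pa

σ = 664 MPa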